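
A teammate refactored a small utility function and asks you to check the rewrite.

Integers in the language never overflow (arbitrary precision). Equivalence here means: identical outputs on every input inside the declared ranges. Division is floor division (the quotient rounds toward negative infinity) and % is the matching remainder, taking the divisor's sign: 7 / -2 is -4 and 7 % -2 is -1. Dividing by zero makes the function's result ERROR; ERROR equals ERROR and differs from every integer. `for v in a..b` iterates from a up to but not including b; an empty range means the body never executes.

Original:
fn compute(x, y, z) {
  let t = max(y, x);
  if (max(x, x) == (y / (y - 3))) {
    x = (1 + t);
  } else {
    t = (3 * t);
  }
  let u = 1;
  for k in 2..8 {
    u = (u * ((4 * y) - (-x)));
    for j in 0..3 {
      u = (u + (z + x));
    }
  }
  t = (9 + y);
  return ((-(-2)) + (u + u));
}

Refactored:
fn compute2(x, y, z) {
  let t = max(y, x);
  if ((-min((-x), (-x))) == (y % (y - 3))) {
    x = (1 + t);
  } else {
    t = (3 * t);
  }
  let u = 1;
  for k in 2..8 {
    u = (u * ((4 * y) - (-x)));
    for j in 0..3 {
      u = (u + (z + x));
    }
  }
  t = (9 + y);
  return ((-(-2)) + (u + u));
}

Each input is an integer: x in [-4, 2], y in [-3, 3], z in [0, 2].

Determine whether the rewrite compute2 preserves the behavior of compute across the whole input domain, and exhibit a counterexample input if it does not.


There is a counterexample at x=-3, y=-3, z=0: 35595704 on one side, 21082702 on the other.
compute: t := -3 | (max(x, x) == (y / (y - 3))): false | t := -9 | u := 1 | iter k=2: | u := -15 | iter j=0: | u := -18 | iter j=1: | u := -21 | iter j=2: | u := -24 | iter k=3: | u := 360 | iter j=0: | u := 357 | iter j=1: | u := 354 | iter j=2: | u := 351 | iter k=4: | u := -5265 | iter j=0: | u := -5268 | iter j=1: | u := -5271 | iter j=2: | u := -5274 | iter k=5: | u := 79110 | iter j=0: | u := 79107 | iter j=1: | u := 79104 | iter j=2: | u := 79101 | iter k=6: | u := -1186515 | iter j=0: | u := -1186518 | iter j=1: | u := -1186521 | iter j=2: | u := -1186524 | iter k=7: | u := 17797860 | iter j=0: | u := 17797857 | iter j=1: | u := 17797854 | iter j=2: | u := 17797851 | t := 6 | result 35595704
compute2: t := -3 | ((-min((-x), (-x))) == (y % (y - 3))): true | x := -2 | u := 1 | iter k=2: | u := -14 | iter j=0: | u := -16 | iter j=1: | u := -18 | iter j=2: | u := -20 | iter k=3: | u := 280 | iter j=0: | u := 278 | iter j=1: | u := 276 | iter j=2: | u := 274 | iter k=4: | u := -3836 | iter j=0: | u := -3838 | iter j=1: | u := -3840 | iter j=2: | u := -3842 | iter k=5: | u := 53788 | iter j=0: | u := 53786 | iter j=1: | u := 53784 | iter j=2: | u := 53782 | iter k=6: | u := -752948 | iter j=0: | u := -752950 | iter j=1: | u := -752952 | iter j=2: | u := -752954 | iter k=7: | u := 10541356 | iter j=0: | u := 10541354 | iter j=1: | u := 10541352 | iter j=2: | u := 10541350 | t := 6 | result 21082702
verdict: not equivalent; witness: x=-3, y=-3, z=0


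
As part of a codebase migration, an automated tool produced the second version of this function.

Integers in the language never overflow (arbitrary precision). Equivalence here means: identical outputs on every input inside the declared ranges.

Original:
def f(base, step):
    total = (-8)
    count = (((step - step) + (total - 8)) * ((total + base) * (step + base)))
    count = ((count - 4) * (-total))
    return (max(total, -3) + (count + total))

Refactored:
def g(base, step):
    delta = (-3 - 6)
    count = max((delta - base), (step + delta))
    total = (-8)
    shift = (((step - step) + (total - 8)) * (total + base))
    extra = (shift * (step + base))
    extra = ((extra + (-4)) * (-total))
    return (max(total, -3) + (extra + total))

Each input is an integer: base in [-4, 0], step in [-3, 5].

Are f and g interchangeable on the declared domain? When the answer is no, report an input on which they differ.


Changes here: statement counts differ; and arithmetic usage differs; and min/max/abs usage differs; and local variable names differ; and constant usage differs; the full 45-point sweep finds no disagreement.
verdict: equivalent


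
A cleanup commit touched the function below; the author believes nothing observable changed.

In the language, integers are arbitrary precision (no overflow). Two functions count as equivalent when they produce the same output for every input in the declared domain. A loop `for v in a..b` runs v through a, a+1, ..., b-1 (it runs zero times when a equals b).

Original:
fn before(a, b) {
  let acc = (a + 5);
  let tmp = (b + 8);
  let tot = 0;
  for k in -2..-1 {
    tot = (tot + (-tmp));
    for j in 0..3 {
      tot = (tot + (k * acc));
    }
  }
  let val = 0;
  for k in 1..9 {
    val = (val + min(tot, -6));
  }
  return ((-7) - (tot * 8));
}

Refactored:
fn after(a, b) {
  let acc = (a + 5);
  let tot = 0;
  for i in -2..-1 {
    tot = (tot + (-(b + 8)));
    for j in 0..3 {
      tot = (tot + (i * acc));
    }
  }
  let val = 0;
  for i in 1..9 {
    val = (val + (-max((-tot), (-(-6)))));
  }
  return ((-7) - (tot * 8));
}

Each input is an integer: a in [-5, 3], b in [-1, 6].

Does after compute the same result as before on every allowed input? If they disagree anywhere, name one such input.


Behavior is preserved: although local variable names differ, plus min/max/abs usage differs, plus statement counts differ, the outputs never diverge.
Tracing a=2, b=6: before: acc = 7; tmp = 14; tot = 0; [k=-2]; tot = -14; [j=0]; tot = -28; [j=1]; tot = -42; [j=2]; tot = -56; val = 0; [k=1]; val = -56; [k=2]; val = -112; [k=3]; val = -168; [k=4]; val = -224; [k=5]; val = -280; [k=6]; val = -336; [k=7]; val = -392; [k=8]; val = -448; return 441 | after: acc = 7; tot = 0; [i=-2]; tot = -14; [j=0]; tot = -28; [j=1]; tot = -42; [j=2]; tot = -56; val = 0; [i=1]; val = -56; [i=2]; val = -112; [i=3]; val = -168; [i=4]; val = -224; [i=5]; val = -280; [i=6]; val = -336; [i=7]; val = -392; [i=8]; val = -448; return 441 — matching result 441.
An exhaustive pass over the 72 declared inputs shows identical outputs.
verdict: equivalent


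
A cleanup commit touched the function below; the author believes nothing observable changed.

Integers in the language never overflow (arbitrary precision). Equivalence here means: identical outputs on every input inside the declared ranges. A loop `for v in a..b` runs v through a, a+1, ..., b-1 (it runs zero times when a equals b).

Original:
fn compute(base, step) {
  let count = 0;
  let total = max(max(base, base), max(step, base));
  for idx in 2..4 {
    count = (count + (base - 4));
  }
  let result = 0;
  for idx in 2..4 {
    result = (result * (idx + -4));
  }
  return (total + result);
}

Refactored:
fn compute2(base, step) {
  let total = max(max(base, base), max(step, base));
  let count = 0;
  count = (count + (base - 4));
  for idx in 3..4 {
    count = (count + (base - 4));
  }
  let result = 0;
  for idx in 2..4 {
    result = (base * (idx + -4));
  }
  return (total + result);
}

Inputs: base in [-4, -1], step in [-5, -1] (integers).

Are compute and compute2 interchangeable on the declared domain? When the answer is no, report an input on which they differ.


There is a counterexample at base=-4, step=-5: -4 on one side, 0 on the other.
compute: count = 0; total = -4; [idx=2]; count = -8; [idx=3]; count = -16; result = 0; [idx=2]; result = 0; [idx=3]; result = 0; return -4
compute2: total = -4; count = 0; count = -8; [idx=3]; count = -16; result = 0; [idx=2]; result = 8; [idx=3]; result = 4; return 0
verdict: not equivalent; witness: base=-4, step=-5


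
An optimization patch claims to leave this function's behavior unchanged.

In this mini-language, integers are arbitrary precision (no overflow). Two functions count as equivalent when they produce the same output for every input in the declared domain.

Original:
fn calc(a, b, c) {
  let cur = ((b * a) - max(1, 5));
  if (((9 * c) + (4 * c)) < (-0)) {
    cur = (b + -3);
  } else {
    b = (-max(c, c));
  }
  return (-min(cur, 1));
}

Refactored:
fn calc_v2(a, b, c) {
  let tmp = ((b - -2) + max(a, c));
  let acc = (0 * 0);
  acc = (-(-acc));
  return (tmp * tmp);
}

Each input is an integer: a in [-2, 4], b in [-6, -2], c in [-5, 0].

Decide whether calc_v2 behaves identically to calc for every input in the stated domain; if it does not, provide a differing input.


There is a counterexample at a=-2, b=-6, c=-5: 9 on one side, 36 on the other.
calc: cur := 7 | (((9 * c) + (4 * c)) < (-0)): true | cur := -9 | result 9
calc_v2: tmp := -6 | acc := 0 | acc := 0 | result 36
verdict: not equivalent; witness: a=-2, b=-6, c=-5


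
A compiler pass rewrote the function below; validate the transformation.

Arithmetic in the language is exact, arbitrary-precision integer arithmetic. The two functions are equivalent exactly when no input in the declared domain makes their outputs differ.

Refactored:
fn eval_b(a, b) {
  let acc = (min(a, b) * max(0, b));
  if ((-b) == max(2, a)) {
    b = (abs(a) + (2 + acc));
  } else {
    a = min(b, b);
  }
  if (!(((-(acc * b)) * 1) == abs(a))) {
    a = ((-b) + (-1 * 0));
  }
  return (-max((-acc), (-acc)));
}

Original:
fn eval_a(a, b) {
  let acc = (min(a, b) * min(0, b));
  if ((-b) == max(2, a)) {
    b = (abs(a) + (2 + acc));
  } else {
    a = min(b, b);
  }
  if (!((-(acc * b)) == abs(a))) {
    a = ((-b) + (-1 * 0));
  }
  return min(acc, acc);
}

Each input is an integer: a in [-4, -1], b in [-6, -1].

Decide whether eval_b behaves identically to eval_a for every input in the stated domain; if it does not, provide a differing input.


There is a counterexample at a=-4, b=-6: 36 on one side, 0 on the other.
eval_a: acc becomes 36; next ((-b) == max(2, a)) evaluates to false; next a becomes -6; next (!((-(acc * b)) == abs(a))) evaluates to true; next a becomes 6; next final value 36
eval_b: acc becomes 0; next ((-b) == max(2, a)) evaluates to false; next a becomes -6; next (!(((-(acc * b)) * 1) == abs(a))) evaluates to true; next a becomes 6; next final value 0
verdict: not equivalent; witness: a=-4, b=-6


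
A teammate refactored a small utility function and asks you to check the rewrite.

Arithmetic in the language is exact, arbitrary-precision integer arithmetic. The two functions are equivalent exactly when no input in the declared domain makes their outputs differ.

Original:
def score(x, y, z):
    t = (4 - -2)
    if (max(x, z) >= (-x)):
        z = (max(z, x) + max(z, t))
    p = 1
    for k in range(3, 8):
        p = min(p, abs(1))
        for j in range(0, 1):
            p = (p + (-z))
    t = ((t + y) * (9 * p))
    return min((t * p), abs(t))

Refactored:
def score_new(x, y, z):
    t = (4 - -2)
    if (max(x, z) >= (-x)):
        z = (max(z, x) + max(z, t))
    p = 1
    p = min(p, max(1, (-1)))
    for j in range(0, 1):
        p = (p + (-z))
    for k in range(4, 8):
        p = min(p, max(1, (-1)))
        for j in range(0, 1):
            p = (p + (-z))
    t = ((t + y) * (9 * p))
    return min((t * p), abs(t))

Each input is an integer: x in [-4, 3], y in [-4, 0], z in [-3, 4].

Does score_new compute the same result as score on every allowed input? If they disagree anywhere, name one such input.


Equivalent — the differences include loop structure differs; statement counts differ; constant usage differs; arithmetic usage differs; min/max/abs usage differs, yet no declared input distinguishes the two.
Spot check at x=3, y=-1, z=2 — score: t := 6 | (max(x, z) >= (-x)): true | z := 9 | p := 1 | iter k=3: | p := 1 | iter j=0: | p := -8 | iter k=4: | p := -8 | iter j=0: | p := -17 | iter k=5: | p := -17 | iter j=0: | p := -26 | iter k=6: | p := -26 | iter j=0: | p := -35 | iter k=7: | p := -35 | iter j=0: | p := -44 | t := -1980 | result 1980. score_new: t := 6 | (max(x, z) >= (-x)): true | z := 9 | p := 1 | p := 1 | iter j=0: | p := -8 | iter k=4: | p := -8 | iter j=0: | p := -17 | iter k=5: | p := -17 | iter j=0: | p := -26 | iter k=6: | p := -26 | iter j=0: | p := -35 | iter k=7: | p := -35 | iter j=0: | p := -44 | t := -1980 | result 1980. Both give 1980.
Sweeping the whole domain (320 inputs) finds no disagreement.
verdict: equivalent


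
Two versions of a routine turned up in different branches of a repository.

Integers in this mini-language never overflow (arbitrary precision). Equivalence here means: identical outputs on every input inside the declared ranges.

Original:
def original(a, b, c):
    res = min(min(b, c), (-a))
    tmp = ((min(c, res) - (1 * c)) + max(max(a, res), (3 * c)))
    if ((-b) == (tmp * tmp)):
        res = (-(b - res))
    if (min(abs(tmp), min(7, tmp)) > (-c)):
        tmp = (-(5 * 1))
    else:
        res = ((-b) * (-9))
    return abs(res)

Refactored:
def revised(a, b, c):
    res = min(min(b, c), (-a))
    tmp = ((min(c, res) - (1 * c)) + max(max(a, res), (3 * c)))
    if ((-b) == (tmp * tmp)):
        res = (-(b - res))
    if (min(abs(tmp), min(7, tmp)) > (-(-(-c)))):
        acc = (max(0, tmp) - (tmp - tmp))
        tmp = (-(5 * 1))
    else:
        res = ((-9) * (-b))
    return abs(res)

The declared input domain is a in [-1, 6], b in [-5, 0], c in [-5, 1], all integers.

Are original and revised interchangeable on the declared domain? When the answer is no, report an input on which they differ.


Comparing the listings, the differences include: constant usage differs; and statement counts differ; and min/max/abs usage differs; and arithmetic usage differs; and local variable names differ.
Spot check at a=5, b=0, c=-3 — original: res becomes -5; next tmp becomes 3; next ((-b) == (tmp * tmp)) evaluates to false; next (min(abs(tmp), min(7, tmp)) > (-c)) evaluates to false; next res becomes 0; next final value 0. revised: res becomes -5; next tmp becomes 3; next ((-b) == (tmp * tmp)) evaluates to false; next (min(abs(tmp), min(7, tmp)) > (-(-(-c)))) evaluates to false; next res becomes 0; next final value 0. Both give 0.
Sweeping the whole domain (336 inputs) finds no disagreement.
verdict: equivalent


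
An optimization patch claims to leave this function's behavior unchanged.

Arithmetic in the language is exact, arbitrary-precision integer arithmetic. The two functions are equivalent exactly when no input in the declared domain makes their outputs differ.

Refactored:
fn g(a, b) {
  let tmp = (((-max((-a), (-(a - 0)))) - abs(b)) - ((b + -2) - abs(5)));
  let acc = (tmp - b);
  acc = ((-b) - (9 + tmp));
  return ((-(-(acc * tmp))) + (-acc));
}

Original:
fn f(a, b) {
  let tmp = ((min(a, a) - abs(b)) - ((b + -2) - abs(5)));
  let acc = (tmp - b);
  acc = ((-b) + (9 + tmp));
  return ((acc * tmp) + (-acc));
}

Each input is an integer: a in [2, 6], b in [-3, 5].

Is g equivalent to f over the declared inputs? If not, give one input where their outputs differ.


The rewrite breaks on a=2, b=-3, where the results are 168 and -120.
f: tmp=9, then acc=12, then acc=21, then returns 168
g: tmp=9, then acc=12, then acc=-15, then returns -120
verdict: not equivalent; witness: a=2, b=-3


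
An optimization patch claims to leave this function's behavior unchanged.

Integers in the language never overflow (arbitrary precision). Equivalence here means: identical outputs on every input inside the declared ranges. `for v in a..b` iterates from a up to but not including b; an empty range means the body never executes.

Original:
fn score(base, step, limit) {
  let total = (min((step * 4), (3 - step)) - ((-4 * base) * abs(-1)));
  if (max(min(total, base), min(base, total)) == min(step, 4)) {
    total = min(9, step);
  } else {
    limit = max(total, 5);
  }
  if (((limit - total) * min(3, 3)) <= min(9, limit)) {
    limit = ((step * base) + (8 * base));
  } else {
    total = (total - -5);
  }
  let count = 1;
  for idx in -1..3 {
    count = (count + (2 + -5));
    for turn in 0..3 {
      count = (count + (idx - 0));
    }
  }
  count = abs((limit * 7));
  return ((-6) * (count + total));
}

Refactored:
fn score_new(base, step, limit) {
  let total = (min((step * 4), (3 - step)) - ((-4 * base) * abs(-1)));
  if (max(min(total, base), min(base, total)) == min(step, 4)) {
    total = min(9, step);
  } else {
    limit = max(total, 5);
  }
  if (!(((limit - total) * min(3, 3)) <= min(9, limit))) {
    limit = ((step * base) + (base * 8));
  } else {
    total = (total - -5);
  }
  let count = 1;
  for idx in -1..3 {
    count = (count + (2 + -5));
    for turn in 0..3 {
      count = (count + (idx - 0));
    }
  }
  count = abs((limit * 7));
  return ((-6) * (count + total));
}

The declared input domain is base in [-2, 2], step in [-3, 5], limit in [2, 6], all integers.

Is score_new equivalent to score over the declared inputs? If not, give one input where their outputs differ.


Evaluate both at base=-2, step=-3, limit=2.
score: total := -20 | (max(min(total, base), min(base, total)) == min(step, 4)): false | limit := 5 | (((limit - total) * min(3, 3)) <= min(9, limit)): false | total := -15 | count := 1 | iter idx=-1: | count := -2 | iter turn=0: | count := -3 | iter turn=1: | count := -4 | iter turn=2: | count := -5 | iter idx=0: | count := -8 | iter turn=0: | count := -8 | iter turn=1: | count := -8 | iter turn=2: | count := -8 | iter idx=1: | count := -11 | iter turn=0: | count := -10 | iter turn=1: | count := -9 | iter turn=2: | count := -8 | iter idx=2: | count := -11 | iter turn=0: | count := -9 | iter turn=1: | count := -7 | iter turn=2: | count := -5 | count := 35 | result -120
score_new: total := -20 | (max(min(total, base), min(base, total)) == min(step, 4)): false | limit := 5 | (!(((limit - total) * min(3, 3)) <= min(9, limit))): true | limit := -10 | count := 1 | iter idx=-1: | count := -2 | iter turn=0: | count := -3 | iter turn=1: | count := -4 | iter turn=2: | count := -5 | iter idx=0: | count := -8 | iter turn=0: | count := -8 | iter turn=1: | count := -8 | iter turn=2: | count := -8 | iter idx=1: | count := -11 | iter turn=0: | count := -10 | iter turn=1: | count := -9 | iter turn=2: | count := -8 | iter idx=2: | count := -11 | iter turn=0: | count := -9 | iter turn=1: | count := -7 | iter turn=2: | count := -5 | count := 70 | result -300
-120 and -300 differ, so these are not the same function on this domain.
verdict: not equivalent; witness: base=-2, step=-3, limit=2


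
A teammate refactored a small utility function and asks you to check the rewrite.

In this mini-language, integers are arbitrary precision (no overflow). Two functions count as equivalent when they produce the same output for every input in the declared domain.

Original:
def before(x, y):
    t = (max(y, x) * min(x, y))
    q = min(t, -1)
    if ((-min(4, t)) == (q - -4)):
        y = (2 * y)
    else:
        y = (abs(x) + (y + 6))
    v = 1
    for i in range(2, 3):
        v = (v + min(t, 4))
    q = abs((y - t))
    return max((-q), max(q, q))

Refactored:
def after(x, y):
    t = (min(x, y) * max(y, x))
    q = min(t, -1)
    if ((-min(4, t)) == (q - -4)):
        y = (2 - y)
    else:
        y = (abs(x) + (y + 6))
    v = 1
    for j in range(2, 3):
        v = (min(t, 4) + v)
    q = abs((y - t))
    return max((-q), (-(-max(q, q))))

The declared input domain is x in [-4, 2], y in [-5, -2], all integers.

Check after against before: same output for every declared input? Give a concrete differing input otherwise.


x=1, y=-2 yields 2 from before but 6 from after.
verdict: not equivalent; witness: x=1, y=-2


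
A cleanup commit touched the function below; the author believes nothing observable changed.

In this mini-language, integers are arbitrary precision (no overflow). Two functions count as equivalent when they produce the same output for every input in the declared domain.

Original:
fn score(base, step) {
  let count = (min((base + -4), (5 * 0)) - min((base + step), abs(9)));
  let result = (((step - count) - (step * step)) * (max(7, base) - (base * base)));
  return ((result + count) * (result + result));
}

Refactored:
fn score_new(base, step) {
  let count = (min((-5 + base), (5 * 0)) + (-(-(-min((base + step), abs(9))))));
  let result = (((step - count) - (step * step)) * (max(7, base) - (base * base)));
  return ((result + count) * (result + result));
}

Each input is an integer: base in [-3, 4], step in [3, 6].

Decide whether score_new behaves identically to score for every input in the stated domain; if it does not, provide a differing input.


Not equivalent: base=-3, step=3 separates them (36 vs 96).
score: count := -7 | result := -2 | result 36
score_new: count := -8 | result := -4 | result 96
verdict: not equivalent; witness: base=-3, step=3


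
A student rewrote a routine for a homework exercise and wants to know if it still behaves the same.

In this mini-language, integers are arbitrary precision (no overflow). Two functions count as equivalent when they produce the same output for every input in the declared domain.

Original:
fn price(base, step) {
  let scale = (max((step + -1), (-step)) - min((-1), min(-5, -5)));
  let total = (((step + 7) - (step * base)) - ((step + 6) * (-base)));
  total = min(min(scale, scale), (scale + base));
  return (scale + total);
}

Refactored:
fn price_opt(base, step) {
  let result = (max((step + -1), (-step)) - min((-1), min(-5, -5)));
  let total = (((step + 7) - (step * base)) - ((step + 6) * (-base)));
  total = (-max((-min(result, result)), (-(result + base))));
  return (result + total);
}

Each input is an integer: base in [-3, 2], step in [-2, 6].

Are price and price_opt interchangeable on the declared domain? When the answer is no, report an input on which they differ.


Equivalent — the differences include min/max/abs usage differs; and local variable names differ, yet no declared input distinguishes the two.
One worked example (base=-3, step=1) — price: scale=5, then total=-10, then total=2, then returns 7; price_opt: result=5, then total=-10, then total=2, then returns 7; agreement on 7.
Every one of the 54 inputs gives matching results.
verdict: equivalent


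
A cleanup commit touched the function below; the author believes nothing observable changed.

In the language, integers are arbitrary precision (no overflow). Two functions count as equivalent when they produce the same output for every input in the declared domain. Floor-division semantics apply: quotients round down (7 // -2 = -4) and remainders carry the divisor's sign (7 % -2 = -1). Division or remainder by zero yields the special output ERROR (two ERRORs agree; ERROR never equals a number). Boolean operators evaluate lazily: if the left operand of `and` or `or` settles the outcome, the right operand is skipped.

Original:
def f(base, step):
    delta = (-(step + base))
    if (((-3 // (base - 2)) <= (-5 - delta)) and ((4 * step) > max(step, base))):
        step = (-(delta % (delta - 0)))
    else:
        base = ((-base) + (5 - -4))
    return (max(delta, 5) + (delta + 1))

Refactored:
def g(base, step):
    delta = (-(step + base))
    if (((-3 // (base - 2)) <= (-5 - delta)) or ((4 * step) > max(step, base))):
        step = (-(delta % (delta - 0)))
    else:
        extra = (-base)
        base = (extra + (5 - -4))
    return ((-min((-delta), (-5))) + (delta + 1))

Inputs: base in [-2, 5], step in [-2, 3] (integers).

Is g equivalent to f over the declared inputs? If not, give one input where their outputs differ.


Consider the input base=-2, step=2.
f: delta := 0 | (((-3 // (base - 2)) <= (-5 - delta)) and ((4 * step) > max(step, base))): false | base := 11 | result 6
g: delta := 0 | (((-3 // (base - 2)) <= (-5 - delta)) or ((4 * step) > max(step, base))): true | divide-by-zero, output ERROR
6 and ERROR differ, so these are not the same function on this domain.
verdict: not equivalent; witness: base=-2, step=2


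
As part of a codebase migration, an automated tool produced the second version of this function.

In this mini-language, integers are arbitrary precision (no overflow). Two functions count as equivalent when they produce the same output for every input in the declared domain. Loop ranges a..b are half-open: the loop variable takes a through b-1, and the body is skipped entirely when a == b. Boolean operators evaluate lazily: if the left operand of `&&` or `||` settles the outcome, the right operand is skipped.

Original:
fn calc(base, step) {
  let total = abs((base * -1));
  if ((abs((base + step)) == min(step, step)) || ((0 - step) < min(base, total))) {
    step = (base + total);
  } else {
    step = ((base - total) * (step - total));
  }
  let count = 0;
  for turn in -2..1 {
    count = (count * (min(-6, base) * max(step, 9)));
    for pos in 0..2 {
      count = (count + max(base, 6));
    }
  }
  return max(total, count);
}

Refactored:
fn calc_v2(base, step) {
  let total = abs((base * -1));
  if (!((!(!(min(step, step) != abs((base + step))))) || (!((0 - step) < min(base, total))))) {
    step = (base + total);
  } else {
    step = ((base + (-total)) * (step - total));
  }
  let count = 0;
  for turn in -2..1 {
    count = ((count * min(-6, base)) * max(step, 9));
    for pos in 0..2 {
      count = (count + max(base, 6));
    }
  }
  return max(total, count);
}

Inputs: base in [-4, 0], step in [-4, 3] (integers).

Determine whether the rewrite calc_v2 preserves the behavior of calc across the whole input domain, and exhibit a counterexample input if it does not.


Try base=-4, step=2.
calc: total=4, then ((abs((base + step)) == min(step, step)) || ((0 - step) < min(base, total))) is true, then step=0, then count=0, then (turn=-2), then count=0, then (pos=0), then count=6, then (pos=1), then count=12, then (turn=-1), then count=-648, then (pos=0), then count=-642, then (pos=1), then count=-636, then (turn=0), then count=34344, then (pos=0), then count=34350, then (pos=1), then count=34356, then returns 34356
calc_v2: total=4, then (!((!(!(min(step, step) != abs((base + step))))) || (!((0 - step) < min(base, total))))) is false, then step=16, then count=0, then (turn=-2), then count=0, then (pos=0), then count=6, then (pos=1), then count=12, then (turn=-1), then count=-1152, then (pos=0), then count=-1146, then (pos=1), then count=-1140, then (turn=0), then count=109440, then (pos=0), then count=109446, then (pos=1), then count=109452, then returns 109452
34356 != 109452, so the rewrite changes behavior.
verdict: not equivalent; witness: base=-4, step=2


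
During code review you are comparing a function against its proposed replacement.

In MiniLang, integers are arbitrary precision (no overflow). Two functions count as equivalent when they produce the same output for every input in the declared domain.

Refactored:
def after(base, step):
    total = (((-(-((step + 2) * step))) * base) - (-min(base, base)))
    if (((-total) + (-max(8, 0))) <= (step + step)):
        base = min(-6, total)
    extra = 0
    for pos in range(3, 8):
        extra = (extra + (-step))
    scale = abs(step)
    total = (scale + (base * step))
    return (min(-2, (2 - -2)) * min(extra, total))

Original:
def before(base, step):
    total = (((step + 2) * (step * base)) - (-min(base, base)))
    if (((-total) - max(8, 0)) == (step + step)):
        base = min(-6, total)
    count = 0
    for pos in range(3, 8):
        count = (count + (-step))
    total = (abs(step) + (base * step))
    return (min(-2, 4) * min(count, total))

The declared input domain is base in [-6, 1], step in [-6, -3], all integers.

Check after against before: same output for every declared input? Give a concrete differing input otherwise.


Run the pair on base=0, step=-3.
before: total becomes 0; next (((-total) - max(8, 0)) == (step + step)) evaluates to false; next count becomes 0; next at pos=3:; next count becomes 3; next at pos=4:; next count becomes 6; next at pos=5:; next count becomes 9; next at pos=6:; next count becomes 12; next at pos=7:; next count becomes 15; next total becomes 3; next final value -6
after: total becomes 0; next (((-total) + (-max(8, 0))) <= (step + step)) evaluates to true; next base becomes -6; next extra becomes 0; next at pos=3:; next extra becomes 3; next at pos=4:; next extra becomes 6; next at pos=5:; next extra becomes 9; next at pos=6:; next extra becomes 12; next at pos=7:; next extra becomes 15; next scale becomes 3; next total becomes 21; next final value -30
-6 against -30: the behavior changed.
verdict: not equivalent; witness: base=0, step=-3


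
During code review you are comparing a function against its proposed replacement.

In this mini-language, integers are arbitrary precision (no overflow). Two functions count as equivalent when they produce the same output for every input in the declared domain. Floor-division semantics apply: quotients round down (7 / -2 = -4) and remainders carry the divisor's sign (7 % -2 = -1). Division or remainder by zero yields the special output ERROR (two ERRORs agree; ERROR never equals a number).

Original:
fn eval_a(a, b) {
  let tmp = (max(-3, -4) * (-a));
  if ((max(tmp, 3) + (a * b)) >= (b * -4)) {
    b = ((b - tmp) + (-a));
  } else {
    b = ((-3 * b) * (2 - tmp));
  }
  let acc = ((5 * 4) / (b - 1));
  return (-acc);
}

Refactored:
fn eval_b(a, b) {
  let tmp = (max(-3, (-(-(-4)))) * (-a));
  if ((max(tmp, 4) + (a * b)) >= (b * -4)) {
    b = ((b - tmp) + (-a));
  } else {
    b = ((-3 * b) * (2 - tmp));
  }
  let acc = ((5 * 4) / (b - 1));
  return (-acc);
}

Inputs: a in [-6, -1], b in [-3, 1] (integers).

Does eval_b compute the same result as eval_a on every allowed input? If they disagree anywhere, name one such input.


There is a counterexample at a=-2, b=-2: 0 on one side, -4 on the other.
eval_a: tmp=-6, then ((max(tmp, 3) + (a * b)) >= (b * -4)) is false, then b=48, then acc=0, then returns 0
eval_b: tmp=-6, then ((max(tmp, 4) + (a * b)) >= (b * -4)) is true, then b=6, then acc=4, then returns -4
verdict: not equivalent; witness: a=-2, b=-2


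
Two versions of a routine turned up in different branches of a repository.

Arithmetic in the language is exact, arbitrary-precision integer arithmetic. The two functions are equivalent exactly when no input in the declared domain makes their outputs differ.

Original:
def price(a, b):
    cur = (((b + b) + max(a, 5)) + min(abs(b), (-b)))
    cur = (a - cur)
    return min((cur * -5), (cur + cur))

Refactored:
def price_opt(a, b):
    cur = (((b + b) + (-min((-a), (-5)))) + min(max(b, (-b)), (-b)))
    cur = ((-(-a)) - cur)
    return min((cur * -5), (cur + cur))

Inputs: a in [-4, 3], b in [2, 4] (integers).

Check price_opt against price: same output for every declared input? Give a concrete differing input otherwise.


Behavior is preserved: although min/max/abs usage differs, the outputs never diverge.
As a probe, take a=-1, b=2: price runs cur becomes 7; next cur becomes -8; next final value -16; price_opt runs cur becomes 7; next cur becomes -8; next final value -16; both end at -16.
Checked all 24 inputs in the declared domain: the outputs agree on every one.
verdict: equivalent


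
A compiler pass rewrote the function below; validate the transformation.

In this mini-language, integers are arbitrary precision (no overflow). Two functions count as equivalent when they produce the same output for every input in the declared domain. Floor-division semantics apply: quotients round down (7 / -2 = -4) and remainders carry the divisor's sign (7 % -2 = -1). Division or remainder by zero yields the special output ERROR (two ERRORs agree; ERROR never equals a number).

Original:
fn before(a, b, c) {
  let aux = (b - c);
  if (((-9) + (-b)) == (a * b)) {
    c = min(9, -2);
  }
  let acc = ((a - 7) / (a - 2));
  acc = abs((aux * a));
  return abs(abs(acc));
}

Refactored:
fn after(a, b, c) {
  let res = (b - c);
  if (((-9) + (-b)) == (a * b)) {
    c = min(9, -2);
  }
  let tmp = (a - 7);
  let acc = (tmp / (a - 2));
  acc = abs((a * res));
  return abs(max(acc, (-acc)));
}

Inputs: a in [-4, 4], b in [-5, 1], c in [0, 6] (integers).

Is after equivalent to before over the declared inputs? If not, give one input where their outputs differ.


Equivalent — the differences include min/max/abs usage differs, statement counts differ, local variable names differ, yet no declared input distinguishes the two.
Tracing a=4, b=1, c=6: before: aux becomes -5; next (((-9) + (-b)) == (a * b)) evaluates to false; next acc becomes -2; next acc becomes 20; next final value 20 | after: res becomes -5; next (((-9) + (-b)) == (a * b)) evaluates to false; next tmp becomes -3; next acc becomes -2; next acc becomes 20; next final value 20 — matching result 20.
Checked all 441 inputs in the declared domain: the outputs agree on every one.
verdict: equivalent


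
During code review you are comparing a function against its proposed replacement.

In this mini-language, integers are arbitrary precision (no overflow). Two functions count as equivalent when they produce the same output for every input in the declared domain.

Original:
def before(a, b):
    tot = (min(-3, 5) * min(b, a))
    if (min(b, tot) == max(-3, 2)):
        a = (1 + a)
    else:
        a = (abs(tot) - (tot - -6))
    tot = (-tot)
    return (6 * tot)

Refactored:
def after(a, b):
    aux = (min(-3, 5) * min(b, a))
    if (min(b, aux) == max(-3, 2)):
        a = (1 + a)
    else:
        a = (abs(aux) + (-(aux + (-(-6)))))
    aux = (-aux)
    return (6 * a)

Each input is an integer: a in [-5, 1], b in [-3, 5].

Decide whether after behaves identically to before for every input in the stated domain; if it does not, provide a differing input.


Try a=-5, b=-3.
before: tot := 15 | (min(b, tot) == max(-3, 2)): false | a := -6 | tot := -15 | result -90
after: aux := 15 | (min(b, aux) == max(-3, 2)): false | a := -6 | aux := -15 | result -36
-90 against -36: the behavior changed.
verdict: not equivalent; witness: a=-5, b=-3


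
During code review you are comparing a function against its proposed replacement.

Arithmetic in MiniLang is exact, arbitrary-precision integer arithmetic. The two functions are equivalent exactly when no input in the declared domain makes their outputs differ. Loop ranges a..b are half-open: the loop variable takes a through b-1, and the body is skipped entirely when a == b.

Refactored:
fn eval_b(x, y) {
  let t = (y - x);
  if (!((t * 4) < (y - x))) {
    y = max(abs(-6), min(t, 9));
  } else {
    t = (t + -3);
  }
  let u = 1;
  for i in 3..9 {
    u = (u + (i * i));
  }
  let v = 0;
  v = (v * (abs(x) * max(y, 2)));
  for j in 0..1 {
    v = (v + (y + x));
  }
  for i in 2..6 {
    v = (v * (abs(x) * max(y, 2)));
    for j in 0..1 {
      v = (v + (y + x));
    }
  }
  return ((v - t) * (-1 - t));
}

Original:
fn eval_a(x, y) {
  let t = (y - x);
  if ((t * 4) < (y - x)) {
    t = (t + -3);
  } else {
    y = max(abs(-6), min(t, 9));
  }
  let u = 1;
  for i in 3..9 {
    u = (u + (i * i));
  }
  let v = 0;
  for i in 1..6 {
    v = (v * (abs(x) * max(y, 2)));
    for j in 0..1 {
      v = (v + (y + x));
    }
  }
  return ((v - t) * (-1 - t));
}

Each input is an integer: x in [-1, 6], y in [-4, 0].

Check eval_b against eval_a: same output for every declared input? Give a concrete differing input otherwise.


Side by side, the visible changes include: min/max/abs usage differs, and statement counts differ, and arithmetic usage differs, and loop structure differs, and constant usage differs, and boolean connective usage differs.
As a probe, take x=2, y=-3: eval_a runs t becomes -5; next ((t * 4) < (y - x)) evaluates to true; next t becomes -8; next u becomes 1; next at i=3:; next u becomes 10; next at i=4:; next u becomes 26; next at i=5:; next u becomes 51; next at i=6:; next u becomes 87; next at i=7:; next u becomes 136; next at i=8:; next u becomes 200; next v becomes 0; next at i=1:; next v becomes 0; next at j=0:; next v becomes -1; next at i=2:; next v becomes -4; next at j=0:; next v becomes -5; next at i=3:; next v becomes -20; next at j=0:; next v becomes -21; next at i=4:; next v becomes -84; next at j=0:; next v becomes -85; next at i=5:; next v becomes -340; next at j=0:; next v becomes -341; next final value -2331; eval_b runs t becomes -5; next (!((t * 4) < (y - x))) evaluates to false; next t becomes -8; next u becomes 1; next at i=3:; next u becomes 10; next at i=4:; next u becomes 26; next at i=5:; next u becomes 51; next at i=6:; next u becomes 87; next at i=7:; next u becomes 136; next at i=8:; next u becomes 200; next v becomes 0; next v becomes 0; next at j=0:; next v becomes -1; next at i=2:; next v becomes -4; next at j=0:; next v becomes -5; next at i=3:; next v becomes -20; next at j=0:; next v becomes -21; next at i=4:; next v becomes -84; next at j=0:; next v becomes -85; next at i=5:; next v becomes -340; next at j=0:; next v becomes -341; next final value -2331; both end at -2331.
Every one of the 40 inputs gives matching results.
verdict: equivalent


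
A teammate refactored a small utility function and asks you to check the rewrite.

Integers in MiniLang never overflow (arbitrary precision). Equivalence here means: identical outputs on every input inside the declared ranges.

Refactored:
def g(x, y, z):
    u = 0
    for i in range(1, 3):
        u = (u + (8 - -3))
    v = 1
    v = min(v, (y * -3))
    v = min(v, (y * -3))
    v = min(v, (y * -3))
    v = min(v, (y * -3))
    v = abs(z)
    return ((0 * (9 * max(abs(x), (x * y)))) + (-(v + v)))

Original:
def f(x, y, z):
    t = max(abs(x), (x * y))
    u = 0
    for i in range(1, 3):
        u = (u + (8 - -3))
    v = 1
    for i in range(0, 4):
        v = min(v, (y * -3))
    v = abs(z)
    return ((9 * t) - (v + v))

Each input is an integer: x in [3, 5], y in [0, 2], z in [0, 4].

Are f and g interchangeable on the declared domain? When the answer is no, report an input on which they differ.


The rewrite breaks on x=3, y=0, z=0, where the results are 27 and 0.
f: t becomes 3; next u becomes 0; next at i=1:; next u becomes 11; next at i=2:; next u becomes 22; next v becomes 1; next at i=0:; next v becomes 0; next at i=1:; next v becomes 0; next at i=2:; next v becomes 0; next at i=3:; next v becomes 0; next v becomes 0; next final value 27
g: u becomes 0; next at i=1:; next u becomes 11; next at i=2:; next u becomes 22; next v becomes 1; next v becomes 0; next v becomes 0; next v becomes 0; next v becomes 0; next v becomes 0; next final value 0
verdict: not equivalent; witness: x=3, y=0, z=0


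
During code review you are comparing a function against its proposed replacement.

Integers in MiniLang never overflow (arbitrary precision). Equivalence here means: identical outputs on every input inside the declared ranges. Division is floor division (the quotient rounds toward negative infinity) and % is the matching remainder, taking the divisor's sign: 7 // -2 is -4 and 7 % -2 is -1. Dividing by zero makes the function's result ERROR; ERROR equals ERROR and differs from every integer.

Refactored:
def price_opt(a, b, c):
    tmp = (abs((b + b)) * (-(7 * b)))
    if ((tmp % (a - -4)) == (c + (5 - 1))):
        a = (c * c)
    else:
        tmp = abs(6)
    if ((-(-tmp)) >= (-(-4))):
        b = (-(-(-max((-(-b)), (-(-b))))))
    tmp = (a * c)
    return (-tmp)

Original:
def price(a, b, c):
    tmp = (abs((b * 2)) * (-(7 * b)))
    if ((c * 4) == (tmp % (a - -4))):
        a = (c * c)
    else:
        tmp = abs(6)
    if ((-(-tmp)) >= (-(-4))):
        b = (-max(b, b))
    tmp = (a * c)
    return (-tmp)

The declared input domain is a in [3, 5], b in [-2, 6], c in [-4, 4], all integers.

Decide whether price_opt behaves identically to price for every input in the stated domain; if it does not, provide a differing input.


Not equivalent: a=3, b=-2, c=-4 separates them (12 vs 64).
price: tmp becomes 56; next ((c * 4) == (tmp % (a - -4))) evaluates to false; next tmp becomes 6; next ((-(-tmp)) >= (-(-4))) evaluates to true; next b becomes 2; next tmp becomes -12; next final value 12
price_opt: tmp becomes 56; next ((tmp % (a - -4)) == (c + (5 - 1))) evaluates to true; next a becomes 16; next ((-(-tmp)) >= (-(-4))) evaluates to true; next b becomes 2; next tmp becomes -64; next final value 64
verdict: not equivalent; witness: a=3, b=-2, c=-4


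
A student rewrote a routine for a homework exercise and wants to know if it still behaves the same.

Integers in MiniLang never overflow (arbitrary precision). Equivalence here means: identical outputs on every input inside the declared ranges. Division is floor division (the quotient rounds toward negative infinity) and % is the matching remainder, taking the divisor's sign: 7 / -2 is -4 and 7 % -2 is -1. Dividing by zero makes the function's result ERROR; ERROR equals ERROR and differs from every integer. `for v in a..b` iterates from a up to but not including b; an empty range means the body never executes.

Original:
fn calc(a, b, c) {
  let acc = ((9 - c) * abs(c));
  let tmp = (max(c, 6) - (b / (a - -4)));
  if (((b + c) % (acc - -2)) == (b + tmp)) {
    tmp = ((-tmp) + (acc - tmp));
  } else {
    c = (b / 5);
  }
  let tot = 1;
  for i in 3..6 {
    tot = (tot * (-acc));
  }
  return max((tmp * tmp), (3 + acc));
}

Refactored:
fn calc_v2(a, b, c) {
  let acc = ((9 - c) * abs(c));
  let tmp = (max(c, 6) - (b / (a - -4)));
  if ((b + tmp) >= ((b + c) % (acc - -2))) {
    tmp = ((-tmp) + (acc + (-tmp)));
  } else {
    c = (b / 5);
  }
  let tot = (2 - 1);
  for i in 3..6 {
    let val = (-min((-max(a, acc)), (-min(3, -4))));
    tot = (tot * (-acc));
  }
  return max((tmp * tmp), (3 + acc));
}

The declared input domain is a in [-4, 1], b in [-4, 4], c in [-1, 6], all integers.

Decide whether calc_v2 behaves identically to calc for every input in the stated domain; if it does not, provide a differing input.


a=-3, b=-4, c=0 yields 100 from calc but 400 from calc_v2.
verdict: not equivalent; witness: a=-3, b=-4, c=0
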